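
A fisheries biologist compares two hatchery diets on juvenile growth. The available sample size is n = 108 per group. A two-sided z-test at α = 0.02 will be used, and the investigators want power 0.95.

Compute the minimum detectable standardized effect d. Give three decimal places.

Need Φ(δ − 2.326) = 0.95, so δ = 2.326 + 1.645 = 3.971.
(Lower-tail contribution to power is negligible for δ > 0.)
δ = d·√(n/2) ⇒ d = δ/√(n/2) = 3.971/√(108/2) = 0.5404.

d ≈ 0.540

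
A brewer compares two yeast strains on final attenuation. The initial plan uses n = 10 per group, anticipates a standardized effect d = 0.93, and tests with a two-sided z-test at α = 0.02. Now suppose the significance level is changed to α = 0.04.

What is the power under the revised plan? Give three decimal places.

Power ≈ 0.510

δ = d·√(n/2) = 0.93 × √(10/2) = 2.0795 (unchanged). New critical value: z_{0.02} = 2.054.
Revised power = Φ(δ − 2.054) + Φ(−δ − 2.054) = Φ(0.026) + Φ(-4.133) = 0.5103 + 0.0000 = 0.5103.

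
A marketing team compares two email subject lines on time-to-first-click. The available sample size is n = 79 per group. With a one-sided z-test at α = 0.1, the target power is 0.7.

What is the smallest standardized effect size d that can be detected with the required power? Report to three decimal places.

d ≈ 0.287

Required noncentrality: δ = z_{0.1} + z_{0.30} = 1.282 + 0.524 = 1.806.
δ = d·√(n/2) ⇒ d = δ/√(n/2) = 1.806/√(79/2) = 0.2873.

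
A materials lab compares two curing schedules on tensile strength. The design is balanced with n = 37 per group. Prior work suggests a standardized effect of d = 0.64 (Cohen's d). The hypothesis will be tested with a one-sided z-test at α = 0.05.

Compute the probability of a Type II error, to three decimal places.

Noncentrality parameter: δ = d·√(n/2) = 0.64 × √(37/2) = 2.7527
Critical value for a one-sided test at α = 0.05: z_α = 1.645.
Power = P(Z > 1.645 − δ) = Φ(1.108) = 0.8660.
Type II error: β = 1 − power = 1 − 0.8660 = 0.1340.

β ≈ 0.134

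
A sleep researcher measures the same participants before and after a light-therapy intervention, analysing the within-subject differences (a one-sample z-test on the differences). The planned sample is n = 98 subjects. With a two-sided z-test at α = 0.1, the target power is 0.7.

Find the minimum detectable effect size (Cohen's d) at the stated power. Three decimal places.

Need Φ(δ − 1.645) = 0.7, so δ = 1.645 + 0.524 = 2.169.
(Lower-tail contribution to power is negligible for δ > 0.)
δ = d·√n ⇒ d = δ/√n = 2.169/√98 = 0.2191.

d ≈ 0.219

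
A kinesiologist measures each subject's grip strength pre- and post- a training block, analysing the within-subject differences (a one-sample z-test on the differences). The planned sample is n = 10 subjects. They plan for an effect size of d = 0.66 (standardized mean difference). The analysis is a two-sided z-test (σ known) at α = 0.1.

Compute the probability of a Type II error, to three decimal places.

Noncentrality parameter: δ = d·√n = 0.66 × √10 = 2.0871
Critical value for a two-sided test at α = 0.1: z_{α/2} = 1.645.
Power = Φ(δ − 1.645) + Φ(−δ − 1.645) = Φ(0.442) + Φ(-3.732) = 0.6708 + 0.0001 = 0.6709.
Type II error: β = 1 − power = 1 − 0.6709 = 0.3291.

β ≈ 0.329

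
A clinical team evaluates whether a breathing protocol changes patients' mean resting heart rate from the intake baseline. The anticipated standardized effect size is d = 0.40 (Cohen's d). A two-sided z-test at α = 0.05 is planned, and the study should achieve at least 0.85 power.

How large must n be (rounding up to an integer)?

n = 57

For power 0.85 need Φ(δ − z_{0.025}) = 0.85, so δ = z_{0.025} + z_{0.15} = 1.960 + 1.036 = 2.996.
(The Φ(−δ − z_{α/2}) term is vanishingly small for δ > 0 and is dropped in the standard sample-size formula.)
δ = d·√n ⇒ n = (δ/d)² = (2.996 / 0.40)² = 56.11.
Round up to the next whole unit.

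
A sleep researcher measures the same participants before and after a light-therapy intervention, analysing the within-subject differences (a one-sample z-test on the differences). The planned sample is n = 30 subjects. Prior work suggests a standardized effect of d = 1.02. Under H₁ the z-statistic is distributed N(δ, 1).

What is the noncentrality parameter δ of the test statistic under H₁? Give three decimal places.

δ ≈ 5.587

δ = d·√n = 1.02 × √30 = 5.5868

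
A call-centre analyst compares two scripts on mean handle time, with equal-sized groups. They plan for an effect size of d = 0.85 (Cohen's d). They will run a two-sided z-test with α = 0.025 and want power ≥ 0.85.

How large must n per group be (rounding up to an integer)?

n = 30 per group

Set Φ(δ − 2.241) = 0.85; then δ − 2.241 = Φ⁻¹(0.85) = 1.036, giving δ = 3.278.
(For δ > 0 the lower-tail rejection region contributes negligibly to power, so the one-term inversion is standard.)
δ = d·√(n/2) ⇒ n = 2(δ/d)² = 2 × (3.278 / 0.85)² = 29.74.
Round up to the next whole unit.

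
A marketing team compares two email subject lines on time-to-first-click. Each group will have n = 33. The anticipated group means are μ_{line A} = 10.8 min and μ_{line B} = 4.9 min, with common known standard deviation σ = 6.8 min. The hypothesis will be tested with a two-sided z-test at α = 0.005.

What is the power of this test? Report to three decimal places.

Standardized effect: d = |μ_{line A} − μ_{line B}| / σ = |10.8 − 4.9| / 6.8 = 0.8676
Noncentrality parameter: δ = d·√(n/2) = 0.8676 × √(33/2) = 3.5244
Two-sided α = 0.005 → critical value z_{0.0025} = 2.807.
Power = Φ(δ − 2.807) + Φ(−δ − 2.807) = Φ(0.717) + Φ(-6.331) = 0.7634 + 0.0000 = 0.7634.

Power ≈ 0.763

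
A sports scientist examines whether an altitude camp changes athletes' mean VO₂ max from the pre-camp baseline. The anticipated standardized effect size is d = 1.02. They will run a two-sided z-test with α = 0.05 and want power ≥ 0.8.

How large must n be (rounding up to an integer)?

For power 0.8 need Φ(δ − z_{0.025}) = 0.8, so δ = z_{0.025} + z_{0.20} = 1.960 + 0.842 = 2.802.
(For δ > 0 the lower-tail rejection region contributes negligibly to power, so the one-term inversion is standard.)
δ = d·√n ⇒ n = (δ/d)² = (2.802 / 1.02)² = 7.54.
Rounding up, n = 8.

n = 8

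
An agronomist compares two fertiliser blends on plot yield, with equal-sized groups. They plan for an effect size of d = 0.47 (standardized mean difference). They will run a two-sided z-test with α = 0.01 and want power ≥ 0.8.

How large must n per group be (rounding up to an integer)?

Set Φ(δ − 2.576) = 0.8; then δ − 2.576 = Φ⁻¹(0.8) = 0.842, giving δ = 3.417.
(The Φ(−δ − z_{α/2}) term is vanishingly small for δ > 0 and is dropped in the standard sample-size formula.)
δ = d·√(n/2) ⇒ n = 2(δ/d)² = 2 × (3.417 / 0.47)² = 105.74.
Round up to the next whole unit.

n = 106 per group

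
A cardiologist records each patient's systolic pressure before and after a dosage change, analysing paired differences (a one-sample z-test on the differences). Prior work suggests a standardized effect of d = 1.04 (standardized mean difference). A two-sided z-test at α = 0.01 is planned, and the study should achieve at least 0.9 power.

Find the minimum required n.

For power 0.9 need Φ(δ − z_{0.005}) = 0.9, so δ = z_{0.005} + z_{0.10} = 2.576 + 1.282 = 3.857.
(The Φ(−δ − z_{α/2}) term is vanishingly small for δ > 0 and is dropped in the standard sample-size formula.)
δ = d·√n ⇒ n = (δ/d)² = (3.857 / 1.04)² = 13.76.
Round up to the next whole unit.

n = 14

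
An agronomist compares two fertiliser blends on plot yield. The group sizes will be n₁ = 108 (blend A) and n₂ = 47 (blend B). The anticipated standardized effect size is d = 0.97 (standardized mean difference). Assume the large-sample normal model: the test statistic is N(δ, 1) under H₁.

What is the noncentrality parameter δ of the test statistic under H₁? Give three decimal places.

The noncentrality parameter scales effect size by the design's sample-size factor: δ = d / √(1/n₁ + 1/n₂) = 0.97 / √(1/108 + 1/47) = 5.5509

δ ≈ 5.551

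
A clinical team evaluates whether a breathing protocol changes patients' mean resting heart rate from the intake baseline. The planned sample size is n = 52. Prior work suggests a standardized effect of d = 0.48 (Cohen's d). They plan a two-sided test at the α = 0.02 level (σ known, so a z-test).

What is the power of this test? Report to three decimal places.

Power ≈ 0.872

Noncentrality parameter: δ = d·√n = 0.48 × √52 = 3.4613
Two-sided α = 0.02 → critical value z_{0.01} = 2.326.
Power = Φ(δ − 2.326) + Φ(−δ − 2.326) = Φ(1.135) + Φ(-5.788) = 0.8718 + 0.0000 = 0.8718.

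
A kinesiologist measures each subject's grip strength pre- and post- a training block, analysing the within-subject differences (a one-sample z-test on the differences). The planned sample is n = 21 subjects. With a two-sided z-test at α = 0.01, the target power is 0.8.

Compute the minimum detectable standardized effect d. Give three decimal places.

d ≈ 0.746

Required noncentrality: δ = z_{0.005} + z_{0.20} = 2.576 + 0.842 = 3.417.
(The second rejection-region term Φ(−δ − z_{α/2}) is negligible and dropped.)
δ = d·√n ⇒ d = δ/√n = 3.417/√21 = 0.7457.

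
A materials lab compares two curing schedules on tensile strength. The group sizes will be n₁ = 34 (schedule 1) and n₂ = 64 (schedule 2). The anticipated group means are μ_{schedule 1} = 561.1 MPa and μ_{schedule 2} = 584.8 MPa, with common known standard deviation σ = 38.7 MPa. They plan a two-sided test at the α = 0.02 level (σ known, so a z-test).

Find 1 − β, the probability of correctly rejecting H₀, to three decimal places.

Power ≈ 0.712

Standardized effect: d = |μ_{schedule 1} − μ_{schedule 2}| / σ = |561.1 − 584.8| / 38.7 = 0.6124
Noncentrality parameter: δ = d / √(1/n₁ + 1/n₂) = 0.6124 / √(1/34 + 1/64) = 2.8857
Critical value for a two-sided test at α = 0.02: z_{α/2} = 2.326.
Power = Φ(δ − 2.326) + Φ(−δ − 2.326) = Φ(0.559) + Φ(-5.212) = 0.7120 + 0.0000 = 0.7120.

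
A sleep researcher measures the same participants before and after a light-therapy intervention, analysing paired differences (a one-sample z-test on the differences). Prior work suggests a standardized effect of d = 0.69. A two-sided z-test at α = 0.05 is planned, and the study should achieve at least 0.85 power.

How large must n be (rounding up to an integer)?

n = 19

For power 0.85 need Φ(δ − z_{0.025}) = 0.85, so δ = z_{0.025} + z_{0.15} = 1.960 + 1.036 = 2.996.
(Ignoring the negligible lower-tail rejection probability gives the usual closed-form inversion.)
δ = d·√n ⇒ n = (δ/d)² = (2.996 / 0.69)² = 18.86.
Round up to the next whole unit.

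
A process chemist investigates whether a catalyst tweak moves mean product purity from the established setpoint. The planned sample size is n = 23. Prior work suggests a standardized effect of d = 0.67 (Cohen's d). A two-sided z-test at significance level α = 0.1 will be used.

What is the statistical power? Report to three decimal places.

Power ≈ 0.942

Noncentrality parameter: δ = d·√n = 0.67 × √23 = 3.2132
Two-sided α = 0.1 → critical value z_{0.05} = 1.645.
Power = Φ(δ − 1.645) + Φ(−δ − 1.645) = Φ(1.568) + Φ(-4.858) = 0.9416 + 0.0000 = 0.9416.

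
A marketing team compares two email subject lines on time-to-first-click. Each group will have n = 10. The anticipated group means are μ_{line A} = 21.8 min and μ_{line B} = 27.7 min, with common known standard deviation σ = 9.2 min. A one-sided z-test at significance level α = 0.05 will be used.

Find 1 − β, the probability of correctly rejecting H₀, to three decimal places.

Standardized effect: d = |μ_{line A} − μ_{line B}| / σ = |21.8 − 27.7| / 9.2 = 0.6413
Noncentrality parameter: δ = d·√(n/2) = 0.6413 × √(10/2) = 1.4340
Critical value for a one-sided test at α = 0.05: z_α = 1.645.
Power = Φ(δ − 1.645) = Φ(-0.211) = 0.4165.

Power ≈ 0.417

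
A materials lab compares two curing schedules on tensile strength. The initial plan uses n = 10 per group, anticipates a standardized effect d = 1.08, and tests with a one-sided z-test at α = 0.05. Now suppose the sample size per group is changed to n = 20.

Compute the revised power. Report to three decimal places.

Power ≈ 0.962

With n = 20 per group: δ = d·√(n/2) = 1.08 × √(20/2) = 3.4153. Critical value z_{0.05} = 1.645.
Revised power = P(Z > 1.645 − δ) = Φ(1.770) = 0.9617.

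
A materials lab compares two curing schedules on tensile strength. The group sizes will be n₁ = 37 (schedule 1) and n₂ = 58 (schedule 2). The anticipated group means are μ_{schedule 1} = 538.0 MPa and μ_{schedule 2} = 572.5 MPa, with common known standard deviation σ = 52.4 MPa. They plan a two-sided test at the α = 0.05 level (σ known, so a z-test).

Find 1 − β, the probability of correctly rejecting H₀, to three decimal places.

Standardized effect: d = |μ_{schedule 1} − μ_{schedule 2}| / σ = |538.0 − 572.5| / 52.4 = 0.6584
Noncentrality parameter: δ = d / √(1/n₁ + 1/n₂) = 0.6584 / √(1/37 + 1/58) = 3.1293
Two-sided α = 0.05 → critical value z_{0.025} = 1.960.
Power = Φ(δ − 1.960) + Φ(−δ − 1.960) = Φ(1.169) + Φ(-5.089) = 0.8789 + 0.0000 = 0.8789.

Power ≈ 0.879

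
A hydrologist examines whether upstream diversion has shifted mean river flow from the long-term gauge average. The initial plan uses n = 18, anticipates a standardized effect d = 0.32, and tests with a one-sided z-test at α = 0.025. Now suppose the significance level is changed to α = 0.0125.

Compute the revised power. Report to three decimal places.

Power ≈ 0.188

δ = d·√n = 0.32 × √18 = 1.3576 (unchanged). New critical value: z_{0.0125} = 2.241.
Revised power = Φ(δ − 2.241) = Φ(-0.884) = 0.1884.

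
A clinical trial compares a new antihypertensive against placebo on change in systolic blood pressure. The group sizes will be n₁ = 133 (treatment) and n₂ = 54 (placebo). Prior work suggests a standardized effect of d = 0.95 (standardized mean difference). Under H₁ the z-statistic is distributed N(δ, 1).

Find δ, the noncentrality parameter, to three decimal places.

δ = d / √(1/n₁ + 1/n₂) = 0.95 / √(1/133 + 1/54) = 5.8874

δ ≈ 5.887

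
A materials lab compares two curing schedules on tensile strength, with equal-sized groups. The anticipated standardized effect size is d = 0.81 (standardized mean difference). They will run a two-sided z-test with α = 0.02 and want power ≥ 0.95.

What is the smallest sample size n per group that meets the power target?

Set Φ(δ − 2.326) = 0.95; then δ − 2.326 = Φ⁻¹(0.95) = 1.645, giving δ = 3.971.
(Ignoring the negligible lower-tail rejection probability gives the usual closed-form inversion.)
δ = d·√(n/2) ⇒ n = 2(δ/d)² = 2 × (3.971 / 0.81)² = 48.07.
Round up to the next whole unit.

n = 49 per group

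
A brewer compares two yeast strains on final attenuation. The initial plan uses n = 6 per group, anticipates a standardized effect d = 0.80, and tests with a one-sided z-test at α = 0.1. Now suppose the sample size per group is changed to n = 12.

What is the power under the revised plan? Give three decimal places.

Power ≈ 0.751

With n = 12 per group: δ = d·√(n/2) = 0.80 × √(12/2) = 1.9596. Critical value z_{0.1} = 1.282.
Revised power = Φ(δ − 1.282) = Φ(0.678) = 0.7511.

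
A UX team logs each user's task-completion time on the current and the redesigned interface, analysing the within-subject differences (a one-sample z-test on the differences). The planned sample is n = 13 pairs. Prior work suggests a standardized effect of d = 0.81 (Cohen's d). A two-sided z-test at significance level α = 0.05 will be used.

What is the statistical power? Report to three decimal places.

Noncentrality parameter: δ = d·√n = 0.81 × √13 = 2.9205
Two-sided α = 0.05 → critical value z_{0.025} = 1.960.
Power = Φ(δ − 1.960) + Φ(−δ − 1.960) = Φ(0.961) + Φ(-4.880) = 0.8316 + 0.0000 = 0.8316.

Power ≈ 0.832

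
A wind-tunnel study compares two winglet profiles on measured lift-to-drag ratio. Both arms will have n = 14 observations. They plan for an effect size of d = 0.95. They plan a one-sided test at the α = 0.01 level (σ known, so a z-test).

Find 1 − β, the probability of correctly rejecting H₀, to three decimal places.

Power ≈ 0.574

Noncentrality parameter: δ = d·√(n/2) = 0.95 × √(14/2) = 2.5135
Critical value for a one-sided test at α = 0.01: z_α = 2.326.
Power = Φ(δ − 2.326) = Φ(0.187) = 0.5742.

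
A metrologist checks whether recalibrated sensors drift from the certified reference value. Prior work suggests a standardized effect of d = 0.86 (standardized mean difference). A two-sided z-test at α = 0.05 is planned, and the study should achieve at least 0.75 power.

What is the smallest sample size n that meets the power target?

n = 10

For power 0.75 need Φ(δ − z_{0.025}) = 0.75, so δ = z_{0.025} + z_{0.25} = 1.960 + 0.674 = 2.634.
(Ignoring the negligible lower-tail rejection probability gives the usual closed-form inversion.)
δ = d·√n ⇒ n = (δ/d)² = (2.634 / 0.86)² = 9.38.
Rounding up, n = 10.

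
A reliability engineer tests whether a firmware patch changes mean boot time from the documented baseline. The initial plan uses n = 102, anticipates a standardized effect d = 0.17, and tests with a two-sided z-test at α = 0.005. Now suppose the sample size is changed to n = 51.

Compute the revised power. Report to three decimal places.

With n = 51: δ = d·√n = 0.17 × √51 = 1.2140. Critical value z_{0.0025} = 2.807.
Revised power = Φ(δ − 2.807) + Φ(−δ − 2.807) = Φ(-1.593) + Φ(-4.021) = 0.0556 + 0.0000 = 0.0556.

Power ≈ 0.056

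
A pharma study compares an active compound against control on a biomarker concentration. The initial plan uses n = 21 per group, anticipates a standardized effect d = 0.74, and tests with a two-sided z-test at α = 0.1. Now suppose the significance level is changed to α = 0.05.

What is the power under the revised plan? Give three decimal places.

δ = d·√(n/2) = 0.74 × √(21/2) = 2.3979 (unchanged). New critical value: z_{0.025} = 1.960.
Revised power = Φ(δ − 1.960) + Φ(−δ − 1.960) = Φ(0.438) + Φ(-4.358) = 0.6693 + 0.0000 = 0.6693.

Power ≈ 0.669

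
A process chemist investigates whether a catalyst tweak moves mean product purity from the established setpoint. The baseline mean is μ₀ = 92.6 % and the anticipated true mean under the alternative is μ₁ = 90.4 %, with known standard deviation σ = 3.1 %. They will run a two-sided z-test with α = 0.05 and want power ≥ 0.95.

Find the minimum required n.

n = 26

Standardized effect: d = |μ₁ − μ₀| / σ = |90.4 − 92.6| / 3.1 = 0.7097
For power 0.95 need Φ(δ − z_{0.025}) = 0.95, so δ = z_{0.025} + z_{0.05} = 1.960 + 1.645 = 3.605.
(For δ > 0 the lower-tail rejection region contributes negligibly to power, so the one-term inversion is standard.)
δ = d·√n ⇒ n = (δ/d)² = (3.605 / 0.7097)² = 25.80.
Rounding up, n = 26.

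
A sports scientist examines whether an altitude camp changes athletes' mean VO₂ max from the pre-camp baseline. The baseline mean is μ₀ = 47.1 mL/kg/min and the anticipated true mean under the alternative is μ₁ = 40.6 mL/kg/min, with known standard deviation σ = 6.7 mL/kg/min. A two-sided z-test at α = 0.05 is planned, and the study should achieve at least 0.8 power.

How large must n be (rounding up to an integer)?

n = 9

Standardized effect: d = |μ₁ − μ₀| / σ = |40.6 − 47.1| / 6.7 = 0.9701
For power 0.8 need Φ(δ − z_{0.025}) = 0.8, so δ = z_{0.025} + z_{0.20} = 1.960 + 0.842 = 2.802.
(Ignoring the negligible lower-tail rejection probability gives the usual closed-form inversion.)
δ = d·√n ⇒ n = (δ/d)² = (2.802 / 0.9701)² = 8.34.
Rounding up, n = 9.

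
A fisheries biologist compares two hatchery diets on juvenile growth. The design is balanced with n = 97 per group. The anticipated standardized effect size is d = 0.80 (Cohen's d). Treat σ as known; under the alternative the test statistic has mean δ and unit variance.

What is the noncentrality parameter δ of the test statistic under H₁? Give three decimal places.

δ = d·√(n/2) = 0.80 × √(97/2) = 5.5714

δ ≈ 5.571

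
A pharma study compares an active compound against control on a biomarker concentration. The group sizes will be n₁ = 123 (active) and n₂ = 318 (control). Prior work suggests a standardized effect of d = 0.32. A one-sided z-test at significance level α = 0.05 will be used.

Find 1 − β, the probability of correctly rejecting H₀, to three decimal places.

Noncentrality parameter: δ = d / √(1/n₁ + 1/n₂) = 0.32 / √(1/123 + 1/318) = 3.0137
One-sided α = 0.05 → critical value z_{0.05} = 1.645.
Power = Φ(δ − 1.645) = Φ(1.369) = 0.9145.

Power ≈ 0.914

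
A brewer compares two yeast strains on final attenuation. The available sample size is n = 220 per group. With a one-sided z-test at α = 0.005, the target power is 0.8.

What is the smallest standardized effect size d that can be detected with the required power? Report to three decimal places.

Need Φ(δ − 2.576) = 0.8, so δ = 2.576 + 0.842 = 3.417.
δ = d·√(n/2) ⇒ d = δ/√(n/2) = 3.417/√(220/2) = 0.3258.

d ≈ 0.326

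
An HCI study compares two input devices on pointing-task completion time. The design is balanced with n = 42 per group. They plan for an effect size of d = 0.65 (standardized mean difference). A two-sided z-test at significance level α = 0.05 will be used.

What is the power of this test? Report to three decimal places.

Noncentrality parameter: δ = d·√(n/2) = 0.65 × √(42/2) = 2.9787
Critical value for a two-sided test at α = 0.05: z_{α/2} = 1.960.
Power = Φ(δ − 1.960) + Φ(−δ − 1.960) = Φ(1.019) + Φ(-4.939) = 0.8458 + 0.0000 = 0.8458.

Power ≈ 0.846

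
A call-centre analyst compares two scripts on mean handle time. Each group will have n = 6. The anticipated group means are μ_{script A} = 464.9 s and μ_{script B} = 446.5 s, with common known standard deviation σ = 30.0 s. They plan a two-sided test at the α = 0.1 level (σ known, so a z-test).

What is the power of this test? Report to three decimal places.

Power ≈ 0.283

Standardized effect: d = |μ_{script A} − μ_{script B}| / σ = |464.9 − 446.5| / 30.0 = 0.6133
Noncentrality parameter: δ = d·√(n/2) = 0.6133 × √(6/2) = 1.0623
Two-sided α = 0.1 → critical value z_{0.05} = 1.645.
Power = Φ(δ − 1.645) + Φ(−δ − 1.645) = Φ(-0.583) + Φ(-2.707) = 0.2801 + 0.0034 = 0.2835.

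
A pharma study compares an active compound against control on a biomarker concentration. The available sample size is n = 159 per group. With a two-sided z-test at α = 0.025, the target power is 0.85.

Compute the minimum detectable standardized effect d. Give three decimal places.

Required noncentrality: δ = z_{0.0125} + z_{0.15} = 2.241 + 1.036 = 3.278.
(The second rejection-region term Φ(−δ − z_{α/2}) is negligible and dropped.)
δ = d·√(n/2) ⇒ d = δ/√(n/2) = 3.278/√(159/2) = 0.3676.

d ≈ 0.368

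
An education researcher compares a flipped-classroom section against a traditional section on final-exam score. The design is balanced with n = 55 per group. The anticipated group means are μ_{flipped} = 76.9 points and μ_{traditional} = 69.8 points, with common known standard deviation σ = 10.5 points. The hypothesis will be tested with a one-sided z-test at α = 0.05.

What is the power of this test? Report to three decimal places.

Standardized effect: d = |μ_{flipped} − μ_{traditional}| / σ = |76.9 − 69.8| / 10.5 = 0.6762
Noncentrality parameter: δ = d·√(n/2) = 0.6762 × √(55/2) = 3.5460
Critical value for a one-sided test at α = 0.05: z_α = 1.645.
Power = P(Z > 1.645 − δ) = Φ(1.901) = 0.9714.

Power ≈ 0.971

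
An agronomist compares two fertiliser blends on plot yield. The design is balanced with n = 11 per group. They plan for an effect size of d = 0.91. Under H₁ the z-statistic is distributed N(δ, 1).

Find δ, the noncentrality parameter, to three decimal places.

δ = d·√(n/2) = 0.91 × √(11/2) = 2.1341

δ ≈ 2.134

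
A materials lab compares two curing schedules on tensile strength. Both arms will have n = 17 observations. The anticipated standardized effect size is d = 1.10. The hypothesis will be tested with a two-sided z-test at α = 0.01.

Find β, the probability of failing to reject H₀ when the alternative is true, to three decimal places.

β ≈ 0.264

Noncentrality parameter: δ = d·√(n/2) = 1.10 × √(17/2) = 3.2070
Two-sided α = 0.01 → critical value z_{0.005} = 2.576.
Power = Φ(δ − 2.576) + Φ(−δ − 2.576) = Φ(0.631) + Φ(-5.783) = 0.7360 + 0.0000 = 0.7360.
Type II error: β = 1 − power = 1 − 0.7360 = 0.2640.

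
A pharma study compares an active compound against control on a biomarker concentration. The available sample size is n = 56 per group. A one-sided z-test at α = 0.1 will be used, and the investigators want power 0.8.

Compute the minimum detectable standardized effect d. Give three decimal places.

d ≈ 0.401

Need Φ(δ − 1.282) = 0.8, so δ = 1.282 + 0.842 = 2.123.
δ = d·√(n/2) ⇒ d = δ/√(n/2) = 2.123/√(56/2) = 0.4012.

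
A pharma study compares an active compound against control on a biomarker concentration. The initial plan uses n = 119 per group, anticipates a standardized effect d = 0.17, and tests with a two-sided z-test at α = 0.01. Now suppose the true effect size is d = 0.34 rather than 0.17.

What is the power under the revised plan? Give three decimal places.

Power ≈ 0.519

With d = 0.34: δ = d·√(n/2) = 0.34 × √(119/2) = 2.6226. Critical value z_{0.005} = 2.576.
Revised power = Φ(δ − 2.576) + Φ(−δ − 2.576) = Φ(0.047) + Φ(-5.198) = 0.5187 + 0.0000 = 0.5187.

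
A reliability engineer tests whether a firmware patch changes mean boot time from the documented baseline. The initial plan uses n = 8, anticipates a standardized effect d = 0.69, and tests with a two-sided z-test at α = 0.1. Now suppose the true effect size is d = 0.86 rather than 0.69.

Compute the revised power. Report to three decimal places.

Power ≈ 0.785

With d = 0.86: δ = d·√n = 0.86 × √8 = 2.4324. Critical value z_{0.05} = 1.645.
Revised power = Φ(δ − 1.645) + Φ(−δ − 1.645) = Φ(0.788) + Φ(-4.077) = 0.7845 + 0.0000 = 0.7846.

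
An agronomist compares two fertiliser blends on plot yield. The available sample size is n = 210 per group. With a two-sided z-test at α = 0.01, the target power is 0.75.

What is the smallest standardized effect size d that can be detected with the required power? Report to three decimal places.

Required noncentrality: δ = z_{0.005} + z_{0.25} = 2.576 + 0.674 = 3.250.
(Lower-tail contribution to power is negligible for δ > 0.)
δ = d·√(n/2) ⇒ d = δ/√(n/2) = 3.250/√(210/2) = 0.3172.

d ≈ 0.317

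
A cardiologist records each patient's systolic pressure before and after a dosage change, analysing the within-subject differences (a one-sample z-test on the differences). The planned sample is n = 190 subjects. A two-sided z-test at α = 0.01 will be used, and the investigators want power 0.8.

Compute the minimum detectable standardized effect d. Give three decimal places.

d ≈ 0.248

Need Φ(δ − 2.576) = 0.8, so δ = 2.576 + 0.842 = 3.417.
(Lower-tail contribution to power is negligible for δ > 0.)
δ = d·√n ⇒ d = δ/√n = 3.417/√190 = 0.2479.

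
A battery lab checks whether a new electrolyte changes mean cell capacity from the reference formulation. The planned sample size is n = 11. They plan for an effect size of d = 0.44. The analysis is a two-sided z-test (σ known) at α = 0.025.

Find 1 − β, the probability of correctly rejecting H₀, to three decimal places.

Noncentrality parameter: δ = d·√n = 0.44 × √11 = 1.4593
Two-sided α = 0.025 → critical value z_{0.0125} = 2.241.
Power = Φ(δ − 2.241) + Φ(−δ − 2.241) = Φ(-0.782) + Φ(-3.701) = 0.2171 + 0.0001 = 0.2172.

Power ≈ 0.217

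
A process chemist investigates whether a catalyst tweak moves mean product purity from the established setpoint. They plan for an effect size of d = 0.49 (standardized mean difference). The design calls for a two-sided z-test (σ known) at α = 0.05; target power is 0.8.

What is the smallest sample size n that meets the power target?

n = 33

For power 0.8 need Φ(δ − z_{0.025}) = 0.8, so δ = z_{0.025} + z_{0.20} = 1.960 + 0.842 = 2.802.
(The Φ(−δ − z_{α/2}) term is vanishingly small for δ > 0 and is dropped in the standard sample-size formula.)
δ = d·√n ⇒ n = (δ/d)² = (2.802 / 0.49)² = 32.69.
Rounding up, n = 33.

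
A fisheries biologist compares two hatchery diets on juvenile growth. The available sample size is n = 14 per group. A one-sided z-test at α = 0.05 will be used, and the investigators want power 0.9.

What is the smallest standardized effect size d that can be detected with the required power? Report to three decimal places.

Required noncentrality: δ = z_{0.05} + z_{0.10} = 1.645 + 1.282 = 2.926.
δ = d·√(n/2) ⇒ d = δ/√(n/2) = 2.926/√(14/2) = 1.1061.

d ≈ 1.106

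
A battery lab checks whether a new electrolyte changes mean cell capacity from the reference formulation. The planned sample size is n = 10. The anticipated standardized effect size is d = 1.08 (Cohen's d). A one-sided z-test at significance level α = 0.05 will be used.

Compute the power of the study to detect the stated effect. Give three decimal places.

Power ≈ 0.962

Noncentrality parameter: δ = d·√n = 1.08 × √10 = 3.4153
One-sided α = 0.05 → critical value z_{0.05} = 1.645.
Power = P(Z > 1.645 − δ) = Φ(1.770) = 0.9617.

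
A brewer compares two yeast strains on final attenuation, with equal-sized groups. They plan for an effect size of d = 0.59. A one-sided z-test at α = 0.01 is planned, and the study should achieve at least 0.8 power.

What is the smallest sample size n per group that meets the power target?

n = 58 per group

Set Φ(δ − 2.326) = 0.8; then δ − 2.326 = Φ⁻¹(0.8) = 0.842, giving δ = 3.168.
δ = d·√(n/2) ⇒ n = 2(δ/d)² = 2 × (3.168 / 0.59)² = 57.66.
Round up to the next whole unit.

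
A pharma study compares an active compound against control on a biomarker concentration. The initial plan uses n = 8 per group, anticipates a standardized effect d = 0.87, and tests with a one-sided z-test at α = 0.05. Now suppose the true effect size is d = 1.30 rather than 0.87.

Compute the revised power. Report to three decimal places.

Power ≈ 0.830

With d = 1.30: δ = d·√(n/2) = 1.30 × √(8/2) = 2.6000. Critical value z_{0.05} = 1.645.
Revised power = Φ(δ − 1.645) = Φ(0.955) = 0.8302.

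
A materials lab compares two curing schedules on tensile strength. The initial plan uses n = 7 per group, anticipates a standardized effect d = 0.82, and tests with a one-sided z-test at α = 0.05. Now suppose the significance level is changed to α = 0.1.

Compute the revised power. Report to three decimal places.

δ = d·√(n/2) = 0.82 × √(7/2) = 1.5341 (unchanged). New critical value: z_{0.1} = 1.282.
Revised power = P(Z > 1.282 − δ) = Φ(0.253) = 0.5997.

Power ≈ 0.600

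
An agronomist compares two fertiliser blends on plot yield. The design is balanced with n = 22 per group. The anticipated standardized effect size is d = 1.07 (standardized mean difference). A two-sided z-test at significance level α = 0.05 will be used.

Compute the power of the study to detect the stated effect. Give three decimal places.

Noncentrality parameter: δ = d·√(n/2) = 1.07 × √(22/2) = 3.5488
Two-sided α = 0.05 → critical value z_{0.025} = 1.960.
Power = Φ(δ − 1.960) + Φ(−δ − 1.960) = Φ(1.589) + Φ(-5.509) = 0.9439 + 0.0000 = 0.9440.

Power ≈ 0.944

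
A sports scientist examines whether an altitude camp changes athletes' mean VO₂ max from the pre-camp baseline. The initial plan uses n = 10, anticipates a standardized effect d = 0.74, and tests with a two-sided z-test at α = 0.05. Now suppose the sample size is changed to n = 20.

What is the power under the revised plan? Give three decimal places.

Power ≈ 0.911

With n = 20: δ = d·√n = 0.74 × √20 = 3.3094. Critical value z_{0.025} = 1.960.
Revised power = Φ(δ − 1.960) + Φ(−δ − 1.960) = Φ(1.349) + Φ(-5.269) = 0.9114 + 0.0000 = 0.9114.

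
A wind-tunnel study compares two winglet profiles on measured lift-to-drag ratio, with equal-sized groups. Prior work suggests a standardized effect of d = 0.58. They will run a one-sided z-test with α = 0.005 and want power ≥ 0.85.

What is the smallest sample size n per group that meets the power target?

Set Φ(δ − 2.576) = 0.85; then δ − 2.576 = Φ⁻¹(0.85) = 1.036, giving δ = 3.612.
δ = d·√(n/2) ⇒ n = 2(δ/d)² = 2 × (3.612 / 0.58)² = 77.58.
Round up to the next whole unit.

n = 78 per group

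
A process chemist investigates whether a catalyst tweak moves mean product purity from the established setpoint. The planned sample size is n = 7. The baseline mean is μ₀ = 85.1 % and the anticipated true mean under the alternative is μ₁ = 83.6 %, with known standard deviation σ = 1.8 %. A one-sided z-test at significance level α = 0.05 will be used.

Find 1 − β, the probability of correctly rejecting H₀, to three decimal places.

Standardized effect: d = |μ₁ − μ₀| / σ = |83.6 − 85.1| / 1.8 = 0.8333
Noncentrality parameter: λ = d·√n = 0.8333 × √7 = 2.2048
Critical value for a one-sided test at α = 0.05: z_α = 1.645.
Power = Φ(λ − 1.645) = Φ(0.560) = 0.7122.

Power ≈ 0.712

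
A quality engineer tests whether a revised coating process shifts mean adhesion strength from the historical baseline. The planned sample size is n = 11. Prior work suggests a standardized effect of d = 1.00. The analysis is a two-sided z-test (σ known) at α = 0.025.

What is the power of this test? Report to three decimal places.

Power ≈ 0.859

Noncentrality parameter: δ = d·√n = 1.00 × √11 = 3.3166
Critical value for a two-sided test at α = 0.025: z_{α/2} = 2.241.
Power = Φ(δ − 2.241) + Φ(−δ − 2.241) = Φ(1.075) + Φ(-5.558) = 0.8589 + 0.0000 = 0.8589.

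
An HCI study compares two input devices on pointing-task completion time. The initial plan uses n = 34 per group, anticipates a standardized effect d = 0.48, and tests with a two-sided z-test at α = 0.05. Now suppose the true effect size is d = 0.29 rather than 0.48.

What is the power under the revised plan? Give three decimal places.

With d = 0.29: δ = d·√(n/2) = 0.29 × √(34/2) = 1.1957. Critical value z_{0.025} = 1.960.
Revised power = Φ(δ − 1.960) + Φ(−δ − 1.960) = Φ(-0.764) + Φ(-3.156) = 0.2224 + 0.0008 = 0.2232.

Power ≈ 0.223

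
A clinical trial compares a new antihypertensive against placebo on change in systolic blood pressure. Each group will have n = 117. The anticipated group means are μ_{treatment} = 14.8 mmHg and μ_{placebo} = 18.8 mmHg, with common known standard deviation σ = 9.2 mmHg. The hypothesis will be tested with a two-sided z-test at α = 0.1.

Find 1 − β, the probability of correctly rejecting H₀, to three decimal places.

Standardized effect: d = |μ_{treatment} − μ_{placebo}| / σ = |14.8 − 18.8| / 9.2 = 0.4348
Noncentrality parameter: δ = d·√(n/2) = 0.4348 × √(117/2) = 3.3254
Critical value for a two-sided test at α = 0.1: z_{α/2} = 1.645.
Power = Φ(δ − 1.645) + Φ(−δ − 1.645) = Φ(1.681) + Φ(-4.970) = 0.9536 + 0.0000 = 0.9536.

Power ≈ 0.954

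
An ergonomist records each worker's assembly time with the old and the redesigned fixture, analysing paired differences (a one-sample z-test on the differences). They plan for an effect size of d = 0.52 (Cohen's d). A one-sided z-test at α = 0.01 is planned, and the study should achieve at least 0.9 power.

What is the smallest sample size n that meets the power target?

For power 0.9 need Φ(δ − z_{0.01}) = 0.9, so δ = z_{0.01} + z_{0.10} = 2.326 + 1.282 = 3.608.
δ = d·√n ⇒ n = (δ/d)² = (3.608 / 0.52)² = 48.14.
Round up to the next whole unit.

n = 49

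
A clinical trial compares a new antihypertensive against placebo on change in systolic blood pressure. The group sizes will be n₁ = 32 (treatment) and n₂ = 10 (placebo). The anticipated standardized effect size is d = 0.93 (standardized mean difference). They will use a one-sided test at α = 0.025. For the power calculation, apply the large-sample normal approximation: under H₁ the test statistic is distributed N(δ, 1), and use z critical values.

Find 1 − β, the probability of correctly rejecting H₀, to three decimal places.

Power ≈ 0.728

Noncentrality parameter: δ = d / √(1/n₁ + 1/n₂) = 0.93 / √(1/32 + 1/10) = 2.5670
Critical value for a one-sided test at α = 0.025: z_α = 1.960.
Power = Φ(δ − 1.960) = Φ(0.607) = 0.7281.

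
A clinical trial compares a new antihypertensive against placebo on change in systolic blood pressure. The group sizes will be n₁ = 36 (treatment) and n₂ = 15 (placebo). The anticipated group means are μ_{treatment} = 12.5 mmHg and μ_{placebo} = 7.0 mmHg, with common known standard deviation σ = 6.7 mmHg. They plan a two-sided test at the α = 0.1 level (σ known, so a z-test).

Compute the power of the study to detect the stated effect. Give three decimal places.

Power ≈ 0.848

Standardized effect: d = |μ_{treatment} − μ_{placebo}| / σ = |12.5 − 7.0| / 6.7 = 0.8209
Noncentrality parameter: δ = d / √(1/n₁ + 1/n₂) = 0.8209 / √(1/36 + 1/15) = 2.6712
Critical value for a two-sided test at α = 0.1: z_{α/2} = 1.645.
Power = Φ(δ − 1.645) + Φ(−δ − 1.645) = Φ(1.026) + Φ(-4.316) = 0.8476 + 0.0000 = 0.8476.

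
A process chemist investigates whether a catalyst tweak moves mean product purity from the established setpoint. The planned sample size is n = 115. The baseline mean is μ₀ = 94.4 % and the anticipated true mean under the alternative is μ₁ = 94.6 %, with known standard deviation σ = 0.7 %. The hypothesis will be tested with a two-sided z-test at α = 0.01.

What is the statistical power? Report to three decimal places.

Standardized effect: d = |μ₁ − μ₀| / σ = |94.6 − 94.4| / 0.7 = 0.2857
Noncentrality parameter: λ = d·√n = 0.2857 × √115 = 3.0639
Critical value for a two-sided test at α = 0.01: z_{α/2} = 2.576.
Power = Φ(λ − 2.576) + Φ(−λ − 2.576) = Φ(0.488) + Φ(-5.640) = 0.6873 + 0.0000 = 0.6873.

Power ≈ 0.687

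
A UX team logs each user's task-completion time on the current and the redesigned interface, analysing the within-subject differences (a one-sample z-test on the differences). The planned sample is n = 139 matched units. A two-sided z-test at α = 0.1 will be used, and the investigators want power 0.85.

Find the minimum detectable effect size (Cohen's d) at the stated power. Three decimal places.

Required noncentrality: δ = z_{0.05} + z_{0.15} = 1.645 + 1.036 = 2.681.
(Lower-tail contribution to power is negligible for δ > 0.)
δ = d·√n ⇒ d = δ/√n = 2.681/√139 = 0.2274.

d ≈ 0.227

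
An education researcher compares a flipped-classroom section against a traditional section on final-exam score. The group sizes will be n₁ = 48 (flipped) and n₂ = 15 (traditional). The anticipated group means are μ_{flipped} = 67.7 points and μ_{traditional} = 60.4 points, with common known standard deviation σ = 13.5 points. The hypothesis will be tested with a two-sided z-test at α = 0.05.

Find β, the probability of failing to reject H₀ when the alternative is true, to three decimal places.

β ≈ 0.552

Standardized effect: d = |μ_{flipped} − μ_{traditional}| / σ = |67.7 − 60.4| / 13.5 = 0.5407
Noncentrality parameter: δ = d / √(1/n₁ + 1/n₂) = 0.5407 / √(1/48 + 1/15) = 1.8280
Critical value for a two-sided test at α = 0.05: z_{α/2} = 1.960.
Power = Φ(δ − 1.960) + Φ(−δ − 1.960) = Φ(-0.132) + Φ(-3.788) = 0.4475 + 0.0001 = 0.4476.
Type II error: β = 1 − power = 1 − 0.4476 = 0.5524.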